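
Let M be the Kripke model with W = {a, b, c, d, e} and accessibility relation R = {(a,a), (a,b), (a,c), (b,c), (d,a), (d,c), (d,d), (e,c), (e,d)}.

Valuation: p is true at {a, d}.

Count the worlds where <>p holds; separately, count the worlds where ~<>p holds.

3 and 2

For <>p:
a: successors {a, b, c}; p there: a:T, b:F, c:F. ✓
b: successors {c}; p there: c:F. ✗
c: no successors, so <>p fails. ✗
d: successors {a, c, d}; p there: a:T, c:F, d:T. ✓
e: successors {c, d}; p there: c:F, d:T. ✓
— 3 worlds.
For ~<>p:
a: <>p is T. ✗
b: <>p is F. ✓
c: <>p is F. ✓
d: <>p is T. ✗
e: <>p is T. ✗
— 2 worlds.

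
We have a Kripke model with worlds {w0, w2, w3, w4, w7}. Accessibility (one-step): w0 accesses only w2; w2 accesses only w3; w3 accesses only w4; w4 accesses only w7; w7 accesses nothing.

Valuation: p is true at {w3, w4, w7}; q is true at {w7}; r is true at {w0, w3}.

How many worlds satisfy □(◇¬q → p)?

4

w0: successors {w2}; ◇¬q → p there: w2:F. ✗
w2: successors {w3}; ◇¬q → p there: w3:T. ✓
w3: successors {w4}; ◇¬q → p there: w4:T. ✓
w4: successors {w7}; ◇¬q → p there: w7:T. ✓
w7: no successors, so □(◇¬q → p) holds vacuously. ✓
Satisfying worlds: {w2, w3, w4, w7}.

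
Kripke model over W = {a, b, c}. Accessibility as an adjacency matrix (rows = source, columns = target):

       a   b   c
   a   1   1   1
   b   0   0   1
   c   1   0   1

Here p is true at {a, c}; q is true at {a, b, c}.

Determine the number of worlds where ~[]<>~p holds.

a: []<>~p is F. ✓
b: []<>~p is F. ✓
c: []<>~p is F. ✓
Satisfying worlds: {a, b, c}.

3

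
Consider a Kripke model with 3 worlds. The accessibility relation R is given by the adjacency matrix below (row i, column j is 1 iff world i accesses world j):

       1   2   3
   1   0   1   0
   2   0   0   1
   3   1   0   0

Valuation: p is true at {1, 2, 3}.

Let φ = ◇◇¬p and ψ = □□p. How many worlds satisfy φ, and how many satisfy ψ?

0 and 3

For ◇◇¬p:
1: successors {2}; ◇¬p there: 2:F. ✗
2: successors {3}; ◇¬p there: 3:F. ✗
3: successors {1}; ◇¬p there: 1:F. ✗
— 0 worlds.
For □□p:
1: successors {2}; □p there: 2:T. ✓
2: successors {3}; □p there: 3:T. ✓
3: successors {1}; □p there: 1:T. ✓
— 3 worlds.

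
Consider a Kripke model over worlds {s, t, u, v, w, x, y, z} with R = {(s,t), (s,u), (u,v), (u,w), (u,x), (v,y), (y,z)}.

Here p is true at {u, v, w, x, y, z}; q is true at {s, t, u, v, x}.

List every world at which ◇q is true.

{s, u}

s: successors {t, u}; q there: t:T, u:T. ✓
t: no successors, so ◇q fails. ✗
u: successors {v, w, x}; q there: v:T, w:F, x:T. ✓
v: successors {y}; q there: y:F. ✗
w: no successors, so ◇q fails. ✗
x: no successors, so ◇q fails. ✗
y: successors {z}; q there: z:F. ✗
z: no successors, so ◇q fails. ✗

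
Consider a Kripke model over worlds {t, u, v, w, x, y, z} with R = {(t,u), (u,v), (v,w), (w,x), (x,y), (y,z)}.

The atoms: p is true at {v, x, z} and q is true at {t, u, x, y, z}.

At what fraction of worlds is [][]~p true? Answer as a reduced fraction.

4/7

t: successors {u}; []~p there: u:F. ✗
u: successors {v}; []~p there: v:T. ✓
v: successors {w}; []~p there: w:F. ✗
w: successors {x}; []~p there: x:T. ✓
x: successors {y}; []~p there: y:F. ✗
y: successors {z}; []~p there: z:T. ✓
z: no successors, so [][]~p holds vacuously. ✓
That's 4 of 7 worlds, so 4/7.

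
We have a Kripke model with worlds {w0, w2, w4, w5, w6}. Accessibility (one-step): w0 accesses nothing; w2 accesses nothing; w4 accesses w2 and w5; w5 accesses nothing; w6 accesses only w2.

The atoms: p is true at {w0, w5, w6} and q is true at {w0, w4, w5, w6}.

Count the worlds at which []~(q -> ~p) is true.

w0: no successors, so []~(q -> ~p) holds vacuously. ✓
w2: no successors, so []~(q -> ~p) holds vacuously. ✓
w4: successors {w2, w5}; ~(q -> ~p) there: w2:F, w5:T. ✗
w5: no successors, so []~(q -> ~p) holds vacuously. ✓
w6: successors {w2}; ~(q -> ~p) there: w2:F. ✗
Satisfying worlds: {w0, w2, w5}.

3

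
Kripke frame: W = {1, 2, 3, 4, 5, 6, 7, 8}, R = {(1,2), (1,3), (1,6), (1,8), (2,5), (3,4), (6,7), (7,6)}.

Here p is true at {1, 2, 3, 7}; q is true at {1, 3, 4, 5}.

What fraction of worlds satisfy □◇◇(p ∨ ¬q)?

1: successors {2, 3, 6, 8}; ◇◇(p ∨ ¬q) there: 2:F, 3:F, 6:T, 8:F. ✗
2: successors {5}; ◇◇(p ∨ ¬q) there: 5:F. ✗
3: successors {4}; ◇◇(p ∨ ¬q) there: 4:F. ✗
4: no successors, so □◇◇(p ∨ ¬q) holds vacuously. ✓
5: no successors, so □◇◇(p ∨ ¬q) holds vacuously. ✓
6: successors {7}; ◇◇(p ∨ ¬q) there: 7:T. ✓
7: successors {6}; ◇◇(p ∨ ¬q) there: 6:T. ✓
8: no successors, so □◇◇(p ∨ ¬q) holds vacuously. ✓
That's 5 of 8 worlds, so 5/8.

5/8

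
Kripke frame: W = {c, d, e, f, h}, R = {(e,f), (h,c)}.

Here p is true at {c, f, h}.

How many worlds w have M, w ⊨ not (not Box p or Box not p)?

c: not Box p or Box not p is T. ✗
d: not Box p or Box not p is T. ✗
e: not Box p or Box not p is F. ✓
f: not Box p or Box not p is T. ✗
h: not Box p or Box not p is F. ✓
Satisfying worlds: {e, h}.

2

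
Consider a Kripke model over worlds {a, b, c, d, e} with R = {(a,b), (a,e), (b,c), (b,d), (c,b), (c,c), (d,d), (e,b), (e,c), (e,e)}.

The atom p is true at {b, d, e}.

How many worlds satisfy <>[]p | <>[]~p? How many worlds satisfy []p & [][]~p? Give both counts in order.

2 and 0

For <>[]p | <>[]~p:
a: <>[]p is F, <>[]~p is F. ✗
b: <>[]p is T, <>[]~p is F. ✓
c: <>[]p is F, <>[]~p is F. ✗
d: <>[]p is T, <>[]~p is F. ✓
e: <>[]p is F, <>[]~p is F. ✗
— 2 worlds.
For []p & [][]~p:
a: []p is T, [][]~p is F. ✗
b: []p is F, [][]~p is F. ✗
c: []p is F, [][]~p is F. ✗
d: []p is T, [][]~p is F. ✗
e: []p is F, [][]~p is F. ✗
— 0 worlds.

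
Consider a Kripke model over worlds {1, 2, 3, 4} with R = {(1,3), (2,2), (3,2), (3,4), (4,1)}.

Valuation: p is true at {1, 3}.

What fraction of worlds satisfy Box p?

1/2

1: successors {3}; p there: 3:T. ✓
2: successors {2}; p there: 2:F. ✗
3: successors {2, 4}; p there: 2:F, 4:F. ✗
4: successors {1}; p there: 1:T. ✓
That's 2 of 4 worlds, so 2/4 = 1/2.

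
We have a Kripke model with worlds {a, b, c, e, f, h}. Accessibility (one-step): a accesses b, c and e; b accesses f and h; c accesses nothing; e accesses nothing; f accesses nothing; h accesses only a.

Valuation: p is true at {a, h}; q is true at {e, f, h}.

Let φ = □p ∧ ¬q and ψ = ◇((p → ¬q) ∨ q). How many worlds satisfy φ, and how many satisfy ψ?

1 and 3

For □p ∧ ¬q:
a: □p is F, ¬q is T. ✗
b: □p is F, ¬q is T. ✗
c: □p is T, ¬q is T. ✓
e: □p is T, ¬q is F. ✗
f: □p is T, ¬q is F. ✗
h: □p is T, ¬q is F. ✗
— 1 world.
For ◇((p → ¬q) ∨ q):
a: successors {b, c, e}; (p → ¬q) ∨ q there: b:T, c:T, e:T. ✓
b: successors {f, h}; (p → ¬q) ∨ q there: f:T, h:T. ✓
c: no successors, so ◇((p → ¬q) ∨ q) fails. ✗
e: no successors, so ◇((p → ¬q) ∨ q) fails. ✗
f: no successors, so ◇((p → ¬q) ∨ q) fails. ✗
h: successors {a}; (p → ¬q) ∨ q there: a:T. ✓
— 3 worlds.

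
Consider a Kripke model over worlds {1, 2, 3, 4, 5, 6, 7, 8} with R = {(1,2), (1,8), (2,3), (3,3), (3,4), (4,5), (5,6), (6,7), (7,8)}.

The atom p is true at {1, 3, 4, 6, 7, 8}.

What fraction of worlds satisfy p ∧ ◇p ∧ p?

1/2

1: p is T, ◇p ∧ p is T. ✓
2: p is F, ◇p ∧ p is F. ✗
3: p is T, ◇p ∧ p is T. ✓
4: p is T, ◇p ∧ p is F. ✗
5: p is F, ◇p ∧ p is F. ✗
6: p is T, ◇p ∧ p is T. ✓
7: p is T, ◇p ∧ p is T. ✓
8: p is T, ◇p ∧ p is F. ✗
That's 4 of 8 worlds, so 4/8 = 1/2.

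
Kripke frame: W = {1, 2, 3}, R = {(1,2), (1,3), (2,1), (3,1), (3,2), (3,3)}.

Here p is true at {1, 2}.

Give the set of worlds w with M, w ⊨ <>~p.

1: successors {2, 3}; ~p there: 2:F, 3:T. ✓
2: successors {1}; ~p there: 1:F. ✗
3: successors {1, 2, 3}; ~p there: 1:F, 2:F, 3:T. ✓

{1, 3}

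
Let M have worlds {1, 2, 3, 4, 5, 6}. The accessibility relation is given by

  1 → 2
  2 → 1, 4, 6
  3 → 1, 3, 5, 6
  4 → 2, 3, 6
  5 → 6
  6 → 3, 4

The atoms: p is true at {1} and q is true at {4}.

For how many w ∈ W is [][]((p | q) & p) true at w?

0

1: successors {2}; []((p | q) & p) there: 2:F. ✗
2: successors {1, 4, 6}; []((p | q) & p) there: 1:F, 4:F, 6:F. ✗
3: successors {1, 3, 5, 6}; []((p | q) & p) there: 1:F, 3:F, 5:F, 6:F. ✗
4: successors {2, 3, 6}; []((p | q) & p) there: 2:F, 3:F, 6:F. ✗
5: successors {6}; []((p | q) & p) there: 6:F. ✗
6: successors {3, 4}; []((p | q) & p) there: 3:F, 4:F. ✗
Satisfying worlds: ∅.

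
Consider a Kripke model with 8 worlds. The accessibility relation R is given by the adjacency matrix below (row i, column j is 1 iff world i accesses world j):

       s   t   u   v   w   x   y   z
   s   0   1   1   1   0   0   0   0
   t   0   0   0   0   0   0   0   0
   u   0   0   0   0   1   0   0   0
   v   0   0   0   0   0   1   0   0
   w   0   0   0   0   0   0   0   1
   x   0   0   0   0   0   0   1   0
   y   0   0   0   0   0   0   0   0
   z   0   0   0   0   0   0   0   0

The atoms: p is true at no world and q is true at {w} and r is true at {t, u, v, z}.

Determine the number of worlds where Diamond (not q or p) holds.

4

s: successors {t, u, v}; not q or p there: t:T, u:T, v:T. ✓
t: no successors, so Diamond (not q or p) fails. ✗
u: successors {w}; not q or p there: w:F. ✗
v: successors {x}; not q or p there: x:T. ✓
w: successors {z}; not q or p there: z:T. ✓
x: successors {y}; not q or p there: y:T. ✓
y: no successors, so Diamond (not q or p) fails. ✗
z: no successors, so Diamond (not q or p) fails. ✗
Satisfying worlds: {s, v, w, x}.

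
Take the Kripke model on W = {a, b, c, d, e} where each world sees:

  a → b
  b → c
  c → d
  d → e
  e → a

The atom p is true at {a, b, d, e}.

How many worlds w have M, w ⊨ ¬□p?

1

a: □p is T. ✗
b: □p is F. ✓
c: □p is T. ✗
d: □p is T. ✗
e: □p is T. ✗
Satisfying worlds: {b}.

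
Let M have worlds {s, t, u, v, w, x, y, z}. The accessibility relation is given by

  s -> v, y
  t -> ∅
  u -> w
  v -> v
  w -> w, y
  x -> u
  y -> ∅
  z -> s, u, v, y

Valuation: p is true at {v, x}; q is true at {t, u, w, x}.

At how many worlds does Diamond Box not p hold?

5

s: successors {v, y}; Box not p there: v:F, y:T. ✓
t: no successors, so Diamond Box not p fails. ✗
u: successors {w}; Box not p there: w:T. ✓
v: successors {v}; Box not p there: v:F. ✗
w: successors {w, y}; Box not p there: w:T, y:T. ✓
x: successors {u}; Box not p there: u:T. ✓
y: no successors, so Diamond Box not p fails. ✗
z: successors {s, u, v, y}; Box not p there: s:F, u:T, v:F, y:T. ✓
Satisfying worlds: {s, u, w, x, z}.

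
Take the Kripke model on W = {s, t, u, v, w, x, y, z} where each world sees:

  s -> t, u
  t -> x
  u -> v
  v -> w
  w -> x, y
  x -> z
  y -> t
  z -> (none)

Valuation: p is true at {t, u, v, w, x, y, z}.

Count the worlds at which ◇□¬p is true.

s: successors {t, u}; □¬p there: t:F, u:F. ✗
t: successors {x}; □¬p there: x:F. ✗
u: successors {v}; □¬p there: v:F. ✗
v: successors {w}; □¬p there: w:F. ✗
w: successors {x, y}; □¬p there: x:F, y:F. ✗
x: successors {z}; □¬p there: z:T. ✓
y: successors {t}; □¬p there: t:F. ✗
z: no successors, so ◇□¬p fails. ✗
Satisfying worlds: {x}.

1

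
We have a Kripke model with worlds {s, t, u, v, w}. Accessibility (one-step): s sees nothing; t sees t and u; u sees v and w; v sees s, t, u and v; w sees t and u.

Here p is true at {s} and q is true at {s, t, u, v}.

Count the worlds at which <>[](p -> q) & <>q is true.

4

s: <>[](p -> q) is F, <>q is F. ✗
t: <>[](p -> q) is T, <>q is T. ✓
u: <>[](p -> q) is T, <>q is T. ✓
v: <>[](p -> q) is T, <>q is T. ✓
w: <>[](p -> q) is T, <>q is T. ✓
Satisfying worlds: {t, u, v, w}.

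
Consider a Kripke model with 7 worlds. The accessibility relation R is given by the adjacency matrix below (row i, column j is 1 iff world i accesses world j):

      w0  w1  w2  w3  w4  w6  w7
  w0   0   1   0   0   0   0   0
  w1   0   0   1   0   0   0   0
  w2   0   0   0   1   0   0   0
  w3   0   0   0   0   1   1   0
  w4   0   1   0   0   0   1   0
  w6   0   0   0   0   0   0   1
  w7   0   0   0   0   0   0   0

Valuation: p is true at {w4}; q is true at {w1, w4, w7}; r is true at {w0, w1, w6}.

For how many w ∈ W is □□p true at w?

2

w0: successors {w1}; □p there: w1:F. ✗
w1: successors {w2}; □p there: w2:F. ✗
w2: successors {w3}; □p there: w3:F. ✗
w3: successors {w4, w6}; □p there: w4:F, w6:F. ✗
w4: successors {w1, w6}; □p there: w1:F, w6:F. ✗
w6: successors {w7}; □p there: w7:T. ✓
w7: no successors, so □□p holds vacuously. ✓
Satisfying worlds: {w6, w7}.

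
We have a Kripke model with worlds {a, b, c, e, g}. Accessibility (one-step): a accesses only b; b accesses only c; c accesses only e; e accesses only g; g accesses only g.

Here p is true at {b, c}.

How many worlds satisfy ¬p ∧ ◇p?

a: ¬p is T, ◇p is T. ✓
b: ¬p is F, ◇p is T. ✗
c: ¬p is F, ◇p is F. ✗
e: ¬p is T, ◇p is F. ✗
g: ¬p is T, ◇p is F. ✗
Satisfying worlds: {a}.

1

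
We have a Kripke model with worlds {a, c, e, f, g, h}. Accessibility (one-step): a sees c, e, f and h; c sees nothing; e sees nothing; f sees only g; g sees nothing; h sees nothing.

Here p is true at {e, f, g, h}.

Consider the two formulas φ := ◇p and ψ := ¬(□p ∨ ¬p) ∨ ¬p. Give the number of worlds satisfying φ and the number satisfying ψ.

2 and 2

For ◇p:
a: successors {c, e, f, h}; p there: c:F, e:T, f:T, h:T. ✓
c: no successors, so ◇p fails. ✗
e: no successors, so ◇p fails. ✗
f: successors {g}; p there: g:T. ✓
g: no successors, so ◇p fails. ✗
h: no successors, so ◇p fails. ✗
— 2 worlds.
For ¬(□p ∨ ¬p) ∨ ¬p:
a: ¬(□p ∨ ¬p) is F, ¬p is T. ✓
c: ¬(□p ∨ ¬p) is F, ¬p is T. ✓
e: ¬(□p ∨ ¬p) is F, ¬p is F. ✗
f: ¬(□p ∨ ¬p) is F, ¬p is F. ✗
g: ¬(□p ∨ ¬p) is F, ¬p is F. ✗
h: ¬(□p ∨ ¬p) is F, ¬p is F. ✗
— 2 worlds.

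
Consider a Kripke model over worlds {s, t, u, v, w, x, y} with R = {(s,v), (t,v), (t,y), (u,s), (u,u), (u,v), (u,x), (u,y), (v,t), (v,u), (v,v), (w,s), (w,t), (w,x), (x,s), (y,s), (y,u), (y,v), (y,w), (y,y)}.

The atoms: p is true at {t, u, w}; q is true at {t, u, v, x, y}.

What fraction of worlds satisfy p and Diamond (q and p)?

2/7

s: p is F, Diamond (q and p) is F. ✗
t: p is T, Diamond (q and p) is F. ✗
u: p is T, Diamond (q and p) is T. ✓
v: p is F, Diamond (q and p) is T. ✗
w: p is T, Diamond (q and p) is T. ✓
x: p is F, Diamond (q and p) is F. ✗
y: p is F, Diamond (q and p) is T. ✗
That's 2 of 7 worlds, so 2/7.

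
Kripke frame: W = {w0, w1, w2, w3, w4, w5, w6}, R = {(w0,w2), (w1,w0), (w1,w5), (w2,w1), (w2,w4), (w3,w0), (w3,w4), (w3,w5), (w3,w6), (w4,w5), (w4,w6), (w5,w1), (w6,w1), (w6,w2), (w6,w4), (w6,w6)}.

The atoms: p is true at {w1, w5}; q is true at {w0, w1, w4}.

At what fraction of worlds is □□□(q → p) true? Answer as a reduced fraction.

1/7

w0: successors {w2}; □□(q → p) there: w2:F. ✗
w1: successors {w0, w5}; □□(q → p) there: w0:F, w5:F. ✗
w2: successors {w1, w4}; □□(q → p) there: w1:T, w4:F. ✗
w3: successors {w0, w4, w5, w6}; □□(q → p) there: w0:F, w4:F, w5:F, w6:F. ✗
w4: successors {w5, w6}; □□(q → p) there: w5:F, w6:F. ✗
w5: successors {w1}; □□(q → p) there: w1:T. ✓
w6: successors {w1, w2, w4, w6}; □□(q → p) there: w1:T, w2:F, w4:F, w6:F. ✗
That's 1 of 7 worlds, so 1/7.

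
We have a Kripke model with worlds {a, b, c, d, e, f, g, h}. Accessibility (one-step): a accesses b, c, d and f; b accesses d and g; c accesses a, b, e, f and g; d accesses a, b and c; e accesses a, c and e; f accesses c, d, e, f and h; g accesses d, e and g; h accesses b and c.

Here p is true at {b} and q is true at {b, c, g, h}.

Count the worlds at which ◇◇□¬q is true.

0

a: successors {b, c, d, f}; ◇□¬q there: b:F, c:F, d:F, f:F. ✗
b: successors {d, g}; ◇□¬q there: d:F, g:F. ✗
c: successors {a, b, e, f, g}; ◇□¬q there: a:F, b:F, e:F, f:F, g:F. ✗
d: successors {a, b, c}; ◇□¬q there: a:F, b:F, c:F. ✗
e: successors {a, c, e}; ◇□¬q there: a:F, c:F, e:F. ✗
f: successors {c, d, e, f, h}; ◇□¬q there: c:F, d:F, e:F, f:F, h:F. ✗
g: successors {d, e, g}; ◇□¬q there: d:F, e:F, g:F. ✗
h: successors {b, c}; ◇□¬q there: b:F, c:F. ✗
Satisfying worlds: ∅.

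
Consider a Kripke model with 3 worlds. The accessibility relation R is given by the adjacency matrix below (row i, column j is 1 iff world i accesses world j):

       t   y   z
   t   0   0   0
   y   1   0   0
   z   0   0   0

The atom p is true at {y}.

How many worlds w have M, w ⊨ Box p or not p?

t: Box p is T, not p is T. ✓
y: Box p is F, not p is F. ✗
z: Box p is T, not p is T. ✓
Satisfying worlds: {t, z}.

2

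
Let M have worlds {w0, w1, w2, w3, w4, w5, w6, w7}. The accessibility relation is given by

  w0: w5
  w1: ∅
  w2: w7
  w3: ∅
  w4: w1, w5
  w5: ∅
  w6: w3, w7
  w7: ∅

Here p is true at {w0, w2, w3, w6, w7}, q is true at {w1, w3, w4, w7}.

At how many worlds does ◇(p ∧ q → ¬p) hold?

w0: successors {w5}; p ∧ q → ¬p there: w5:T. ✓
w1: no successors, so ◇(p ∧ q → ¬p) fails. ✗
w2: successors {w7}; p ∧ q → ¬p there: w7:F. ✗
w3: no successors, so ◇(p ∧ q → ¬p) fails. ✗
w4: successors {w1, w5}; p ∧ q → ¬p there: w1:T, w5:T. ✓
w5: no successors, so ◇(p ∧ q → ¬p) fails. ✗
w6: successors {w3, w7}; p ∧ q → ¬p there: w3:F, w7:F. ✗
w7: no successors, so ◇(p ∧ q → ¬p) fails. ✗
Satisfying worlds: {w0, w4}.

2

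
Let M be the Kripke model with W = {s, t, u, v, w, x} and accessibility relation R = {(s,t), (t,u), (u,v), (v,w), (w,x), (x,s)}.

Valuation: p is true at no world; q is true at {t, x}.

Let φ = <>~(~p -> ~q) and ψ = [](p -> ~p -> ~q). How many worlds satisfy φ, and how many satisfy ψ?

For <>~(~p -> ~q):
s: successors {t}; ~(~p -> ~q) there: t:T. ✓
t: successors {u}; ~(~p -> ~q) there: u:F. ✗
u: successors {v}; ~(~p -> ~q) there: v:F. ✗
v: successors {w}; ~(~p -> ~q) there: w:F. ✗
w: successors {x}; ~(~p -> ~q) there: x:T. ✓
x: successors {s}; ~(~p -> ~q) there: s:F. ✗
— 2 worlds.
For [](p -> ~p -> ~q):
s: successors {t}; p -> ~p -> ~q there: t:T. ✓
t: successors {u}; p -> ~p -> ~q there: u:T. ✓
u: successors {v}; p -> ~p -> ~q there: v:T. ✓
v: successors {w}; p -> ~p -> ~q there: w:T. ✓
w: successors {x}; p -> ~p -> ~q there: x:T. ✓
x: successors {s}; p -> ~p -> ~q there: s:T. ✓
— 6 worlds.

2 and 6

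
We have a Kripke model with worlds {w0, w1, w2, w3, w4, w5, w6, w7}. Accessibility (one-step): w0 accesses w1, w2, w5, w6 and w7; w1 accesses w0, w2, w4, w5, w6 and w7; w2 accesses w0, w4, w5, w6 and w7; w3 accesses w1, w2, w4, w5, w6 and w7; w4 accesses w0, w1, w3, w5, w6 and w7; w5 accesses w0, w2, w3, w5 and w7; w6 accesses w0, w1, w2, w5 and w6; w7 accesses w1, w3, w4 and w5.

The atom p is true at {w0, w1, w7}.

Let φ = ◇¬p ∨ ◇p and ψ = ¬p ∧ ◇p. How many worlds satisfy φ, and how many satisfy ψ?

8 and 5

For ◇¬p ∨ ◇p:
w0: ◇¬p is T, ◇p is T. ✓
w1: ◇¬p is T, ◇p is T. ✓
w2: ◇¬p is T, ◇p is T. ✓
w3: ◇¬p is T, ◇p is T. ✓
w4: ◇¬p is T, ◇p is T. ✓
w5: ◇¬p is T, ◇p is T. ✓
w6: ◇¬p is T, ◇p is T. ✓
w7: ◇¬p is T, ◇p is T. ✓
— 8 worlds.
For ¬p ∧ ◇p:
w0: ¬p is F, ◇p is T. ✗
w1: ¬p is F, ◇p is T. ✗
w2: ¬p is T, ◇p is T. ✓
w3: ¬p is T, ◇p is T. ✓
w4: ¬p is T, ◇p is T. ✓
w5: ¬p is T, ◇p is T. ✓
w6: ¬p is T, ◇p is T. ✓
w7: ¬p is F, ◇p is T. ✗
— 5 worlds.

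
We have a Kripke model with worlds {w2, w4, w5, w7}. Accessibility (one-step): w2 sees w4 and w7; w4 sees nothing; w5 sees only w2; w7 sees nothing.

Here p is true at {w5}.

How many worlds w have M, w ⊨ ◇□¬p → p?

w2: ◇□¬p is T, p is F. ✗
w4: ◇□¬p is F, p is F. ✓
w5: ◇□¬p is T, p is T. ✓
w7: ◇□¬p is F, p is F. ✓
Satisfying worlds: {w4, w5, w7}.

3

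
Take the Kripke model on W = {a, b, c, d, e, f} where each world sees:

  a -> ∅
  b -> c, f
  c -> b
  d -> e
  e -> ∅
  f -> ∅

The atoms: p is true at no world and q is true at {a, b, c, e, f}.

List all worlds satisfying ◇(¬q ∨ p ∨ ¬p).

{b, c, d}

a: no successors, so ◇(¬q ∨ p ∨ ¬p) fails. ✗
b: successors {c, f}; ¬q ∨ p ∨ ¬p there: c:T, f:T. ✓
c: successors {b}; ¬q ∨ p ∨ ¬p there: b:T. ✓
d: successors {e}; ¬q ∨ p ∨ ¬p there: e:T. ✓
e: no successors, so ◇(¬q ∨ p ∨ ¬p) fails. ✗
f: no successors, so ◇(¬q ∨ p ∨ ¬p) fails. ✗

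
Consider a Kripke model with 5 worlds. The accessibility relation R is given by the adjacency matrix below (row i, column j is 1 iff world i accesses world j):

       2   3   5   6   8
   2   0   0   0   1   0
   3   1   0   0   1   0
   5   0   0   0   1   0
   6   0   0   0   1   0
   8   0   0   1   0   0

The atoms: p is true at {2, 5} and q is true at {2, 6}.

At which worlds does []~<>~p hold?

∅

2: successors {6}; ~<>~p there: 6:F. ✗
3: successors {2, 6}; ~<>~p there: 2:F, 6:F. ✗
5: successors {6}; ~<>~p there: 6:F. ✗
6: successors {6}; ~<>~p there: 6:F. ✗
8: successors {5}; ~<>~p there: 5:F. ✗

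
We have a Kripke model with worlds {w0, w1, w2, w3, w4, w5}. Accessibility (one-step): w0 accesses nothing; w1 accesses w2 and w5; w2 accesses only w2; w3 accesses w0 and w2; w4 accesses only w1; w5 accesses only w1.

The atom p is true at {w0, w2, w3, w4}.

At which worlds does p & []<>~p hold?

w0: p is T, []<>~p is T. ✓
w1: p is F, []<>~p is F. ✗
w2: p is T, []<>~p is F. ✗
w3: p is T, []<>~p is F. ✗
w4: p is T, []<>~p is T. ✓
w5: p is F, []<>~p is T. ✗

{w0, w4}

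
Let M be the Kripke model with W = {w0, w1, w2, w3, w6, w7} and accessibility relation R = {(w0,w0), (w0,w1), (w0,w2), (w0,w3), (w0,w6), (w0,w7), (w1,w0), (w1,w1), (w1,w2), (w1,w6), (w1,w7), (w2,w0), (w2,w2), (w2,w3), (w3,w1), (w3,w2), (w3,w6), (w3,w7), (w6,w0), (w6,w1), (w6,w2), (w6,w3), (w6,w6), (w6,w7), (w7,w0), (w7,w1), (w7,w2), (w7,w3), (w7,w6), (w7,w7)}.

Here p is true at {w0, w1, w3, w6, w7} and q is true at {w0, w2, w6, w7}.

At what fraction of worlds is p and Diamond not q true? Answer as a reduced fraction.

5/6

w0: p is T, Diamond not q is T. ✓
w1: p is T, Diamond not q is T. ✓
w2: p is F, Diamond not q is T. ✗
w3: p is T, Diamond not q is T. ✓
w6: p is T, Diamond not q is T. ✓
w7: p is T, Diamond not q is T. ✓
That's 5 of 6 worlds, so 5/6.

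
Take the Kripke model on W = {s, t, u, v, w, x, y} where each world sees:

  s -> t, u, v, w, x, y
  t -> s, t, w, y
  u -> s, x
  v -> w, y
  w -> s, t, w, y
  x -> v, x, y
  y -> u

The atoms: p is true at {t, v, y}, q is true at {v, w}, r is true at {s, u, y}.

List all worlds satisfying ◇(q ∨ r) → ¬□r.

s: ◇(q ∨ r) is T, ¬□r is T. ✓
t: ◇(q ∨ r) is T, ¬□r is T. ✓
u: ◇(q ∨ r) is T, ¬□r is T. ✓
v: ◇(q ∨ r) is T, ¬□r is T. ✓
w: ◇(q ∨ r) is T, ¬□r is T. ✓
x: ◇(q ∨ r) is T, ¬□r is T. ✓
y: ◇(q ∨ r) is T, ¬□r is F. ✗

{s, t, u, v, w, x}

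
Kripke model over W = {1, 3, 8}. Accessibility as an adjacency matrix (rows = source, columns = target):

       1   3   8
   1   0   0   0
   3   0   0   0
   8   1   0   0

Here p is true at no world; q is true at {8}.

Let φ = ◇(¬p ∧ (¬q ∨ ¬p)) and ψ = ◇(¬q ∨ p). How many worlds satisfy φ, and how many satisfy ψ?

1 and 1

For ◇(¬p ∧ (¬q ∨ ¬p)):
1: no successors, so ◇(¬p ∧ (¬q ∨ ¬p)) fails. ✗
3: no successors, so ◇(¬p ∧ (¬q ∨ ¬p)) fails. ✗
8: successors {1}; ¬p ∧ (¬q ∨ ¬p) there: 1:T. ✓
— 1 world.
For ◇(¬q ∨ p):
1: no successors, so ◇(¬q ∨ p) fails. ✗
3: no successors, so ◇(¬q ∨ p) fails. ✗
8: successors {1}; ¬q ∨ p there: 1:T. ✓
— 1 world.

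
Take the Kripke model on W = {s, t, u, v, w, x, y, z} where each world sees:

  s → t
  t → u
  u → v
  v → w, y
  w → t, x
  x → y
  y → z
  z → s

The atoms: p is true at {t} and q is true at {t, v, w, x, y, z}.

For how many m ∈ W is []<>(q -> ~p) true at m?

s: successors {t}; <>(q -> ~p) there: t:T. ✓
t: successors {u}; <>(q -> ~p) there: u:T. ✓
u: successors {v}; <>(q -> ~p) there: v:T. ✓
v: successors {w, y}; <>(q -> ~p) there: w:T, y:T. ✓
w: successors {t, x}; <>(q -> ~p) there: t:T, x:T. ✓
x: successors {y}; <>(q -> ~p) there: y:T. ✓
y: successors {z}; <>(q -> ~p) there: z:T. ✓
z: successors {s}; <>(q -> ~p) there: s:F. ✗
Satisfying worlds: {s, t, u, v, w, x, y}.

7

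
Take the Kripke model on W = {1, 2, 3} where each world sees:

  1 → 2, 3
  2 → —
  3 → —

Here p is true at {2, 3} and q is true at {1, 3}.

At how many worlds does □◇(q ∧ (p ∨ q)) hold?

1: successors {2, 3}; ◇(q ∧ (p ∨ q)) there: 2:F, 3:F. ✗
2: no successors, so □◇(q ∧ (p ∨ q)) holds vacuously. ✓
3: no successors, so □◇(q ∧ (p ∨ q)) holds vacuously. ✓
Satisfying worlds: {2, 3}.

2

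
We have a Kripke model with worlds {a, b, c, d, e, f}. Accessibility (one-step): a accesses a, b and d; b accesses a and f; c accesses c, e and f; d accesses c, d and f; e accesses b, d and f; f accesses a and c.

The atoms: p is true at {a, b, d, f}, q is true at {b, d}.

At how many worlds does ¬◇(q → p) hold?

0

a: ◇(q → p) is T. ✗
b: ◇(q → p) is T. ✗
c: ◇(q → p) is T. ✗
d: ◇(q → p) is T. ✗
e: ◇(q → p) is T. ✗
f: ◇(q → p) is T. ✗
Satisfying worlds: ∅.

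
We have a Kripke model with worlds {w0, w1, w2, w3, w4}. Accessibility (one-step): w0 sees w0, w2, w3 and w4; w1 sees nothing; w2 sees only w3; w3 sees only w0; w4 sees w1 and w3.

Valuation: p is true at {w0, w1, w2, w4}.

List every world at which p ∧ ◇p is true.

{w0, w4}

w0: p is T, ◇p is T. ✓
w1: p is T, ◇p is F. ✗
w2: p is T, ◇p is F. ✗
w3: p is F, ◇p is T. ✗
w4: p is T, ◇p is T. ✓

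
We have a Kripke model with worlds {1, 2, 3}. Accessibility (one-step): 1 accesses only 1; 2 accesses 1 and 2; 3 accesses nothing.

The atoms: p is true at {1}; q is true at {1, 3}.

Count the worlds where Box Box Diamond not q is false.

2

1: successors {1}; Box Diamond not q there: 1:F. ✗
2: successors {1, 2}; Box Diamond not q there: 1:F, 2:F. ✗
3: no successors, so Box Box Diamond not q holds vacuously. ✓
Satisfying worlds: {3}.
So Box Box Diamond not q fails at the other 2 worlds.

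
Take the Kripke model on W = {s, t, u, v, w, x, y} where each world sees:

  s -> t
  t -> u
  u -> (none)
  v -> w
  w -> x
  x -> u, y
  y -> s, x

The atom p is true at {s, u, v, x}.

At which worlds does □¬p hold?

s: successors {t}; ¬p there: t:T. ✓
t: successors {u}; ¬p there: u:F. ✗
u: no successors, so □¬p holds vacuously. ✓
v: successors {w}; ¬p there: w:T. ✓
w: successors {x}; ¬p there: x:F. ✗
x: successors {u, y}; ¬p there: u:F, y:T. ✗
y: successors {s, x}; ¬p there: s:F, x:F. ✗

{s, u, v}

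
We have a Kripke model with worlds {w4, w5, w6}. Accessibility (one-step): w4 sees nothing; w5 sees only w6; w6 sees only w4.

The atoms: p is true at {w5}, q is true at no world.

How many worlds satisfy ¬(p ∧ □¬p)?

2

w4: p ∧ □¬p is F. ✓
w5: p ∧ □¬p is T. ✗
w6: p ∧ □¬p is F. ✓
Satisfying worlds: {w4, w6}.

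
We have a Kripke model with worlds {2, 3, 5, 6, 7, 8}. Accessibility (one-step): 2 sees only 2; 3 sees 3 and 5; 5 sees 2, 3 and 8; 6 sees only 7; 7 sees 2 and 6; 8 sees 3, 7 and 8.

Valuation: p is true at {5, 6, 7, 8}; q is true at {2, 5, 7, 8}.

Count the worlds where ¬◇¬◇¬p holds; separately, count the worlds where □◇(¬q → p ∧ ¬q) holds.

For ¬◇¬◇¬p:
2: ◇¬◇¬p is F. ✓
3: ◇¬◇¬p is F. ✓
5: ◇¬◇¬p is F. ✓
6: ◇¬◇¬p is F. ✓
7: ◇¬◇¬p is T. ✗
8: ◇¬◇¬p is F. ✓
— 5 worlds.
For □◇(¬q → p ∧ ¬q):
2: successors {2}; ◇(¬q → p ∧ ¬q) there: 2:T. ✓
3: successors {3, 5}; ◇(¬q → p ∧ ¬q) there: 3:T, 5:T. ✓
5: successors {2, 3, 8}; ◇(¬q → p ∧ ¬q) there: 2:T, 3:T, 8:T. ✓
6: successors {7}; ◇(¬q → p ∧ ¬q) there: 7:T. ✓
7: successors {2, 6}; ◇(¬q → p ∧ ¬q) there: 2:T, 6:T. ✓
8: successors {3, 7, 8}; ◇(¬q → p ∧ ¬q) there: 3:T, 7:T, 8:T. ✓
— 6 worlds.

5 and 6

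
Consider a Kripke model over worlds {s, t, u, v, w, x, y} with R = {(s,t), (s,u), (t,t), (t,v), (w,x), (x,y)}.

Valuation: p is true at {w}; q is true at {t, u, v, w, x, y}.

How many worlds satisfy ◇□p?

s: successors {t, u}; □p there: t:F, u:T. ✓
t: successors {t, v}; □p there: t:F, v:T. ✓
u: no successors, so ◇□p fails. ✗
v: no successors, so ◇□p fails. ✗
w: successors {x}; □p there: x:F. ✗
x: successors {y}; □p there: y:T. ✓
y: no successors, so ◇□p fails. ✗
Satisfying worlds: {s, t, x}.

3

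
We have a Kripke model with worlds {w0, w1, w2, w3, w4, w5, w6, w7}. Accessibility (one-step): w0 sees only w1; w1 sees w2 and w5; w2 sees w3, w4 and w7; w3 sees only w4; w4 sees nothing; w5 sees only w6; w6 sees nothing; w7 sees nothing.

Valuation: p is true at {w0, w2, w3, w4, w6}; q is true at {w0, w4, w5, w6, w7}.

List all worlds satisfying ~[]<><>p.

{w1, w2, w3, w5}

w0: []<><>p is T. ✗
w1: []<><>p is F. ✓
w2: []<><>p is F. ✓
w3: []<><>p is F. ✓
w4: []<><>p is T. ✗
w5: []<><>p is F. ✓
w6: []<><>p is T. ✗
w7: []<><>p is T. ✗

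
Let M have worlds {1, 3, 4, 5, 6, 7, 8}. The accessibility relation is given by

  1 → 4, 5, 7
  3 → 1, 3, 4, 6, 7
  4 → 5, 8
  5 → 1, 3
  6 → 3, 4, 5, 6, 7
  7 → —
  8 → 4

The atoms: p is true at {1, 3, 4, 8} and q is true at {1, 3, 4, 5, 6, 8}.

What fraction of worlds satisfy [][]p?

1: successors {4, 5, 7}; []p there: 4:F, 5:T, 7:T. ✗
3: successors {1, 3, 4, 6, 7}; []p there: 1:F, 3:F, 4:F, 6:F, 7:T. ✗
4: successors {5, 8}; []p there: 5:T, 8:T. ✓
5: successors {1, 3}; []p there: 1:F, 3:F. ✗
6: successors {3, 4, 5, 6, 7}; []p there: 3:F, 4:F, 5:T, 6:F, 7:T. ✗
7: no successors, so [][]p holds vacuously. ✓
8: successors {4}; []p there: 4:F. ✗
That's 2 of 7 worlds, so 2/7.

2/7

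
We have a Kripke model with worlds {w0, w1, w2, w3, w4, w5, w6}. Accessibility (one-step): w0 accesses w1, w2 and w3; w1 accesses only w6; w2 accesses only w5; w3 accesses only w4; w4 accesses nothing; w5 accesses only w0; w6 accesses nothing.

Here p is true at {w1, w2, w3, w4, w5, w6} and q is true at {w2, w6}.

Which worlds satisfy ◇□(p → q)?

{w0, w1, w2, w3}

w0: successors {w1, w2, w3}; □(p → q) there: w1:T, w2:F, w3:F. ✓
w1: successors {w6}; □(p → q) there: w6:T. ✓
w2: successors {w5}; □(p → q) there: w5:T. ✓
w3: successors {w4}; □(p → q) there: w4:T. ✓
w4: no successors, so ◇□(p → q) fails. ✗
w5: successors {w0}; □(p → q) there: w0:F. ✗
w6: no successors, so ◇□(p → q) fails. ✗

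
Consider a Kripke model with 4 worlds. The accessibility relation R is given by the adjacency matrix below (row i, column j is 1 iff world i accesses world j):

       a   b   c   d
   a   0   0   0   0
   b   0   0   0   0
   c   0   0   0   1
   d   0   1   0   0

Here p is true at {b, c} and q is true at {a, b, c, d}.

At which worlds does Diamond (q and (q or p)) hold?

a: no successors, so Diamond (q and (q or p)) fails. ✗
b: no successors, so Diamond (q and (q or p)) fails. ✗
c: successors {d}; q and (q or p) there: d:T. ✓
d: successors {b}; q and (q or p) there: b:T. ✓

{c, d}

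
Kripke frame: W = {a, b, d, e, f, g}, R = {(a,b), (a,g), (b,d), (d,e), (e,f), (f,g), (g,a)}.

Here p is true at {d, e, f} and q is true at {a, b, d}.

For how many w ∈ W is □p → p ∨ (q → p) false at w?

1

a: □p is F, p ∨ (q → p) is F. ✓
b: □p is T, p ∨ (q → p) is F. ✗
d: □p is T, p ∨ (q → p) is T. ✓
e: □p is T, p ∨ (q → p) is T. ✓
f: □p is F, p ∨ (q → p) is T. ✓
g: □p is F, p ∨ (q → p) is T. ✓
Satisfying worlds: {a, d, e, f, g}.
So □p → p ∨ (q → p) fails at the other 1 world.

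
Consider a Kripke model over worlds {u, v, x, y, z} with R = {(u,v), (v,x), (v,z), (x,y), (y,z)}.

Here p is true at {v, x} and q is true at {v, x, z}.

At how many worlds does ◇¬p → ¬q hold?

u: ◇¬p is F, ¬q is T. ✓
v: ◇¬p is T, ¬q is F. ✗
x: ◇¬p is T, ¬q is F. ✗
y: ◇¬p is T, ¬q is T. ✓
z: ◇¬p is F, ¬q is F. ✓
Satisfying worlds: {u, y, z}.

3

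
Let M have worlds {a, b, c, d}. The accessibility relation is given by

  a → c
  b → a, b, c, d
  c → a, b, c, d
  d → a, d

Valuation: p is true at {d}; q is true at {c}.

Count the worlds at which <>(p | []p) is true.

3

a: successors {c}; p | []p there: c:F. ✗
b: successors {a, b, c, d}; p | []p there: a:F, b:F, c:F, d:T. ✓
c: successors {a, b, c, d}; p | []p there: a:F, b:F, c:F, d:T. ✓
d: successors {a, d}; p | []p there: a:F, d:T. ✓
Satisfying worlds: {b, c, d}.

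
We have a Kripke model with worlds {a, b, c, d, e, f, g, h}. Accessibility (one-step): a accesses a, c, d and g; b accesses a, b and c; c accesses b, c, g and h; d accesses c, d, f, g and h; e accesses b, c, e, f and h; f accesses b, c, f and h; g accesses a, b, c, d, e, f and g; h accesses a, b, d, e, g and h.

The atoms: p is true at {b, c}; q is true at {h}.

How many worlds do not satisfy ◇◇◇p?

a: successors {a, c, d, g}; ◇◇p there: a:T, c:T, d:T, g:T. ✓
b: successors {a, b, c}; ◇◇p there: a:T, b:T, c:T. ✓
c: successors {b, c, g, h}; ◇◇p there: b:T, c:T, g:T, h:T. ✓
d: successors {c, d, f, g, h}; ◇◇p there: c:T, d:T, f:T, g:T, h:T. ✓
e: successors {b, c, e, f, h}; ◇◇p there: b:T, c:T, e:T, f:T, h:T. ✓
f: successors {b, c, f, h}; ◇◇p there: b:T, c:T, f:T, h:T. ✓
g: successors {a, b, c, d, e, f, g}; ◇◇p there: a:T, b:T, c:T, d:T, e:T, f:T, g:T. ✓
h: successors {a, b, d, e, g, h}; ◇◇p there: a:T, b:T, d:T, e:T, g:T, h:T. ✓
Satisfying worlds: {a, b, c, d, e, f, g, h}.
So ◇◇◇p fails at the other 0 worlds.

0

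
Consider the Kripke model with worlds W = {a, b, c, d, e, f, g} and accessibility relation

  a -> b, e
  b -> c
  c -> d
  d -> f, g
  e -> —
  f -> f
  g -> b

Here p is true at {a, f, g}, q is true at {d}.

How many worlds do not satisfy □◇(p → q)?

4

a: successors {b, e}; ◇(p → q) there: b:T, e:F. ✗
b: successors {c}; ◇(p → q) there: c:T. ✓
c: successors {d}; ◇(p → q) there: d:F. ✗
d: successors {f, g}; ◇(p → q) there: f:F, g:T. ✗
e: no successors, so □◇(p → q) holds vacuously. ✓
f: successors {f}; ◇(p → q) there: f:F. ✗
g: successors {b}; ◇(p → q) there: b:T. ✓
Satisfying worlds: {b, e, g}.
So □◇(p → q) fails at the other 4 worlds.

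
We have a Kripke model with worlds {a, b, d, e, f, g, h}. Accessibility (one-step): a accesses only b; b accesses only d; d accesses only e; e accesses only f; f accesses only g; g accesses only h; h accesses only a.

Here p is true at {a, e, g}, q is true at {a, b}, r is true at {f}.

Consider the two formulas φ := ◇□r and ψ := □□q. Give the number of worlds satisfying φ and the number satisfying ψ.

1 and 2

For ◇□r:
a: successors {b}; □r there: b:F. ✗
b: successors {d}; □r there: d:F. ✗
d: successors {e}; □r there: e:T. ✓
e: successors {f}; □r there: f:F. ✗
f: successors {g}; □r there: g:F. ✗
g: successors {h}; □r there: h:F. ✗
h: successors {a}; □r there: a:F. ✗
— 1 world.
For □□q:
a: successors {b}; □q there: b:F. ✗
b: successors {d}; □q there: d:F. ✗
d: successors {e}; □q there: e:F. ✗
e: successors {f}; □q there: f:F. ✗
f: successors {g}; □q there: g:F. ✗
g: successors {h}; □q there: h:T. ✓
h: successors {a}; □q there: a:T. ✓
— 2 worlds.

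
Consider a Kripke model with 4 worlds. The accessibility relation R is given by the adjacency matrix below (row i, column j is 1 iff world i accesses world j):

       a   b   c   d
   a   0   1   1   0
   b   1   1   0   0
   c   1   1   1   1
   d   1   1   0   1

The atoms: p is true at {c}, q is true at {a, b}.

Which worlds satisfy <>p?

{a, c}

a: successors {b, c}; p there: b:F, c:T. ✓
b: successors {a, b}; p there: a:F, b:F. ✗
c: successors {a, b, c, d}; p there: a:F, b:F, c:T, d:F. ✓
d: successors {a, b, d}; p there: a:F, b:F, d:F. ✗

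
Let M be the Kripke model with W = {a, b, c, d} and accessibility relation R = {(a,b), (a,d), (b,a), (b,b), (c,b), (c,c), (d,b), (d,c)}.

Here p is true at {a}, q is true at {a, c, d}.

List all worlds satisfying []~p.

a: successors {b, d}; ~p there: b:T, d:T. ✓
b: successors {a, b}; ~p there: a:F, b:T. ✗
c: successors {b, c}; ~p there: b:T, c:T. ✓
d: successors {b, c}; ~p there: b:T, c:T. ✓

{a, c, d}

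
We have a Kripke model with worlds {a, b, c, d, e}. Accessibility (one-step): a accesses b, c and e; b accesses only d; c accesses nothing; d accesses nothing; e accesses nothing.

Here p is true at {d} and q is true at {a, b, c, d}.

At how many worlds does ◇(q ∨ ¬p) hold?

2

a: successors {b, c, e}; q ∨ ¬p there: b:T, c:T, e:T. ✓
b: successors {d}; q ∨ ¬p there: d:T. ✓
c: no successors, so ◇(q ∨ ¬p) fails. ✗
d: no successors, so ◇(q ∨ ¬p) fails. ✗
e: no successors, so ◇(q ∨ ¬p) fails. ✗
Satisfying worlds: {a, b}.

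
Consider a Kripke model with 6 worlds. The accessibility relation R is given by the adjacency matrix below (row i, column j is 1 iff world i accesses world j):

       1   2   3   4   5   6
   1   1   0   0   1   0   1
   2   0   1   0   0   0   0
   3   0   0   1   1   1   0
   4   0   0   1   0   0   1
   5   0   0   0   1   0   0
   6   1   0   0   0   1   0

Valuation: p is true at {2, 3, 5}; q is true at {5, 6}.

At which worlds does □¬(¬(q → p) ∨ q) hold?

1: successors {1, 4, 6}; ¬(¬(q → p) ∨ q) there: 1:T, 4:T, 6:F. ✗
2: successors {2}; ¬(¬(q → p) ∨ q) there: 2:T. ✓
3: successors {3, 4, 5}; ¬(¬(q → p) ∨ q) there: 3:T, 4:T, 5:F. ✗
4: successors {3, 6}; ¬(¬(q → p) ∨ q) there: 3:T, 6:F. ✗
5: successors {4}; ¬(¬(q → p) ∨ q) there: 4:T. ✓
6: successors {1, 5}; ¬(¬(q → p) ∨ q) there: 1:T, 5:F. ✗

{2, 5}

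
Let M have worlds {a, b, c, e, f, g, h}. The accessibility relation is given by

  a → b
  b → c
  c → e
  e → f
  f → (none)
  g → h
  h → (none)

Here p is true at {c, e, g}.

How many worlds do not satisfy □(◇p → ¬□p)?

2

a: successors {b}; ◇p → ¬□p there: b:F. ✗
b: successors {c}; ◇p → ¬□p there: c:F. ✗
c: successors {e}; ◇p → ¬□p there: e:T. ✓
e: successors {f}; ◇p → ¬□p there: f:T. ✓
f: no successors, so □(◇p → ¬□p) holds vacuously. ✓
g: successors {h}; ◇p → ¬□p there: h:T. ✓
h: no successors, so □(◇p → ¬□p) holds vacuously. ✓
Satisfying worlds: {c, e, f, g, h}.
So □(◇p → ¬□p) fails at the other 2 worlds.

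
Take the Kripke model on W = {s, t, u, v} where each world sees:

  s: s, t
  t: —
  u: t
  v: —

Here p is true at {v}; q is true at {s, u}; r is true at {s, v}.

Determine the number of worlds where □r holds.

2

s: successors {s, t}; r there: s:T, t:F. ✗
t: no successors, so □r holds vacuously. ✓
u: successors {t}; r there: t:F. ✗
v: no successors, so □r holds vacuously. ✓
Satisfying worlds: {t, v}.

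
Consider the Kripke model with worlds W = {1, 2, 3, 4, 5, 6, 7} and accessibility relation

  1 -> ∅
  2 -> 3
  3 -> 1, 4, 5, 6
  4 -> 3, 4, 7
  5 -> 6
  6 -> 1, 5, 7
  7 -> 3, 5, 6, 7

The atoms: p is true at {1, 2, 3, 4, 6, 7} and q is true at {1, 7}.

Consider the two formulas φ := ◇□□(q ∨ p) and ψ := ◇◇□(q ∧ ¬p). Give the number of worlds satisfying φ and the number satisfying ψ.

For ◇□□(q ∨ p):
1: no successors, so ◇□□(q ∨ p) fails. ✗
2: successors {3}; □□(q ∨ p) there: 3:F. ✗
3: successors {1, 4, 5, 6}; □□(q ∨ p) there: 1:T, 4:F, 5:F, 6:F. ✓
4: successors {3, 4, 7}; □□(q ∨ p) there: 3:F, 4:F, 7:F. ✗
5: successors {6}; □□(q ∨ p) there: 6:F. ✗
6: successors {1, 5, 7}; □□(q ∨ p) there: 1:T, 5:F, 7:F. ✓
7: successors {3, 5, 6, 7}; □□(q ∨ p) there: 3:F, 5:F, 6:F, 7:F. ✗
— 2 worlds.
For ◇◇□(q ∧ ¬p):
1: no successors, so ◇◇□(q ∧ ¬p) fails. ✗
2: successors {3}; ◇□(q ∧ ¬p) there: 3:T. ✓
3: successors {1, 4, 5, 6}; ◇□(q ∧ ¬p) there: 1:F, 4:F, 5:F, 6:T. ✓
4: successors {3, 4, 7}; ◇□(q ∧ ¬p) there: 3:T, 4:F, 7:F. ✓
5: successors {6}; ◇□(q ∧ ¬p) there: 6:T. ✓
6: successors {1, 5, 7}; ◇□(q ∧ ¬p) there: 1:F, 5:F, 7:F. ✗
7: successors {3, 5, 6, 7}; ◇□(q ∧ ¬p) there: 3:T, 5:F, 6:T, 7:F. ✓
— 5 worlds.

2 and 5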